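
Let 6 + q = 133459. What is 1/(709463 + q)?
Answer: 1/842916 ≈ 1.1864e-6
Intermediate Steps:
q = 133453 (q = -6 + 133459 = 133453)
1/(709463 + q) = 1/(709463 + 133453) = 1/842916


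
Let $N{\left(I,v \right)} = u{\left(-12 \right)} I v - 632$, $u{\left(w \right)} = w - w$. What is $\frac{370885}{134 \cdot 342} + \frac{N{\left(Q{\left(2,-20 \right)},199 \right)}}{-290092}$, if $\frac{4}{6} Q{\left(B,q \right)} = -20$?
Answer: $\frac{1416049141}{174925476} \approx 8.0952$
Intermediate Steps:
$u{\left(w \right)} = 0$
$Q{\left(B,q \right)} = -30$ ($Q{\left(B,q \right)} = \frac{3}{2} \left(-20\right) = -30$)
$N{\left(I,v \right)} = -632$ ($N{\left(I,v \right)} = 0 I v - 632 = 0 v - 632 = 0 - 632 = -632$)
$\frac{370885}{134 \cdot 342} + \frac{N{\left(Q{\left(2,-20 \right)},199 \right)}}{-290092} = \frac{370885}{134 \cdot 342} - \frac{632}{-290092} = \frac{370885}{45828} - - \frac{158}{72523} = 370885 \cdot \frac{1}{45828} + \frac{158}{72523} = \frac{370885}{45828} + \frac{158}{72523} = \frac{1416049141}{174925476}$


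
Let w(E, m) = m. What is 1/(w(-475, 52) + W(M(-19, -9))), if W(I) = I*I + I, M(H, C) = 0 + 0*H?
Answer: 1/52 ≈ 0.019231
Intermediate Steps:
M(H, C) = 0 (M(H, C) = 0 + 0 = 0)
W(I) = I + I² (W(I) = I² + I = I + I²)
1/(w(-475, 52) + W(M(-19, -9))) = 1/(52 + 0*(1 + 0)) = 1/(52 + 0*1) = 1/(52 + 0) = 1/52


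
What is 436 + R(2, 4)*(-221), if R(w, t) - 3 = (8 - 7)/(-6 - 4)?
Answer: -2049/10 ≈ -204.90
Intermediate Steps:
R(w, t) = 29/10 (R(w, t) = 3 + (8 - 7)/(-6 - 4) = 3 + 1/(-10) = 3 + 1*(-⅒) = 3 - ⅒ = 29/10)
436 + R(2, 4)*(-221) = 436 + (29/10)*(-221) = 436 - 6409/10 = -2049/10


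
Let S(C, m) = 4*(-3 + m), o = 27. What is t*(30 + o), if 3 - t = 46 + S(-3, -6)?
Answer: -399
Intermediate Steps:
S(C, m) = -12 + 4*m
t = -7 (t = 3 - (46 + (-12 + 4*(-6))) = 3 - (46 + (-12 - 24)) = 3 - (46 - 36) = 3 - 1*10 = 3 - 10 = -7)
t*(30 + o) = -7*(30 + 27) = -7*57 = -399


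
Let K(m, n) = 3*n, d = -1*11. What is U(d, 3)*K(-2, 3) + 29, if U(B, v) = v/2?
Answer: 85/2 ≈ 42.500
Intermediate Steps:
d = -11
U(B, v) = v/2 (U(B, v) = v*(1/2) = v/2)
U(d, 3)*K(-2, 3) + 29 = ((1/2)*3)*(3*3) + 29 = (3/2)*9 + 29 = 27/2 + 29 = 85/2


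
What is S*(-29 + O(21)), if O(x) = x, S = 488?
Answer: -3904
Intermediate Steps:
S*(-29 + O(21)) = 488*(-29 + 21) = 488*(-8) = -3904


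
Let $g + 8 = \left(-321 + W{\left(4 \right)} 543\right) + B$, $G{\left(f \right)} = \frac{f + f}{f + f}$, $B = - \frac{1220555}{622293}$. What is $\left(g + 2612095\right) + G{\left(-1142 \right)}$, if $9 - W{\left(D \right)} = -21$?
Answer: $\frac{233631464878}{88899} \approx 2.6281 \cdot 10^{6}$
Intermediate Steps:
$B = - \frac{174365}{88899}$ ($B = \left(-1220555\right) \frac{1}{622293} = - \frac{174365}{88899} \approx -1.9614$)
$W{\left(D \right)} = 30$ ($W{\left(D \right)} = 9 - -21 = 9 + 21 = 30$)
$G{\left(f \right)} = 1$ ($G{\left(f \right)} = \frac{2 f}{2 f} = 2 f \frac{1}{2 f} = 1$)
$g = \frac{1418742574}{88899}$ ($g = -8 + \left(\left(-321 + 30 \cdot 543\right) - \frac{174365}{88899}\right) = -8 + \left(\left(-321 + 16290\right) - \frac{174365}{88899}\right) = -8 + \left(15969 - \frac{174365}{88899}\right) = -8 + \frac{1419453766}{88899} = \frac{1418742574}{88899} \approx 15959.0$)
$\left(g + 2612095\right) + G{\left(-1142 \right)} = \left(\frac{1418742574}{88899} + 2612095\right) + 1 = \frac{233631375979}{88899} + 1 = \frac{233631464878}{88899}$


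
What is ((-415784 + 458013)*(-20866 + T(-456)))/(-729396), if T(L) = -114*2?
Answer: 445389263/364698 ≈ 1221.3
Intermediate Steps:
T(L) = -228
((-415784 + 458013)*(-20866 + T(-456)))/(-729396) = ((-415784 + 458013)*(-20866 - 228))/(-729396) = (42229*(-21094))*(-1/729396) = -890778526*(-1/729396) = 445389263/364698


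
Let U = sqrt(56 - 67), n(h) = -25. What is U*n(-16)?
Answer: -25*I*sqrt(11) ≈ -82.916*I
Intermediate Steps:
U = I*sqrt(11) (U = sqrt(-11) = I*sqrt(11) ≈ 3.3166*I)
U*n(-16) = (I*sqrt(11))*(-25) = -25*I*sqrt(11)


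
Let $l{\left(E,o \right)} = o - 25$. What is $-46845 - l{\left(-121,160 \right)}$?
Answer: $-46980$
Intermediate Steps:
$l{\left(E,o \right)} = -25 + o$
$-46845 - l{\left(-121,160 \right)} = -46845 - \left(-25 + 160\right) = -46845 - 135 = -46980$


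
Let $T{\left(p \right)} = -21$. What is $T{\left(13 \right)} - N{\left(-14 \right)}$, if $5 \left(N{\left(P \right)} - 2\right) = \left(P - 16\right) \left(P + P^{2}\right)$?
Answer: $1069$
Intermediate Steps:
$N{\left(P \right)} = 2 + \frac{\left(-16 + P\right) \left(P + P^{2}\right)}{5}$ ($N{\left(P \right)} = 2 + \frac{\left(P - 16\right) \left(P + P^{2}\right)}{5} = 2 + \frac{\left(-16 + P\right) \left(P + P^{2}\right)}{5}$)
$T{\left(13 \right)} - N{\left(-14 \right)} = -21 - \left(2 - 3 \left(-14\right)^{2} - - \frac{224}{5} + \frac{\left(-14\right)^{3}}{5}\right) = -21 - \left(2 - 588 + \frac{224}{5} + \frac{1}{5} \left(-2744\right)\right) = -21 - \left(2 - 588 + \frac{224}{5} - \frac{2744}{5}\right) = -21 - -1090 = -21 + 1090 = 1069$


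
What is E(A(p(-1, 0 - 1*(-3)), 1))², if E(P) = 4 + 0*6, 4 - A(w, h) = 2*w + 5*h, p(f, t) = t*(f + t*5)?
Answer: 16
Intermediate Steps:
p(f, t) = t*(f + 5*t)
A(w, h) = 4 - 5*h - 2*w (A(w, h) = 4 - (2*w + 5*h) = 4 + (-5*h - 2*w) = 4 - 5*h - 2*w)
E(P) = 4 (E(P) = 4 + 0 = 4)
E(A(p(-1, 0 - 1*(-3)), 1))² = 4² = 16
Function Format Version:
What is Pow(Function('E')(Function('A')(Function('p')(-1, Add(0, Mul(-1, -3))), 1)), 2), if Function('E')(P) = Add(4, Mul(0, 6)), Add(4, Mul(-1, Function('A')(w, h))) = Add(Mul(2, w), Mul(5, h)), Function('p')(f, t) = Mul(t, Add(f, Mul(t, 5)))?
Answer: 16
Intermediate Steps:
Function('p')(f, t) = Mul(t, Add(f, Mul(5, t)))
Function('A')(w, h) = Add(4, Mul(-5, h), Mul(-2, w)) (Function('A')(w, h) = Add(4, Mul(-1, Add(Mul(2, w), Mul(5, h)))) = Add(4, Add(Mul(-5, h), Mul(-2, w))) = Add(4, Mul(-5, h), Mul(-2, w)))
Function('E')(P) = 4 (Function('E')(P) = Add(4, 0) = 4)
Pow(Function('E')(Function('A')(Function('p')(-1, Add(0, Mul(-1, -3))), 1)), 2) = Pow(4, 2) = 16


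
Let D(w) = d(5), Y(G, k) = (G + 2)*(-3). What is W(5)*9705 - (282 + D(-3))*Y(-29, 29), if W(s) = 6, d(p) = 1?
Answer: 35307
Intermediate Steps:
Y(G, k) = -6 - 3*G (Y(G, k) = (2 + G)*(-3) = -6 - 3*G)
D(w) = 1
W(5)*9705 - (282 + D(-3))*Y(-29, 29) = 6*9705 - (282 + 1)*(-6 - 3*(-29)) = 58230 - 283*(-6 + 87) = 58230 - 283*81 = 58230 - 1*22923 = 58230 - 22923 = 35307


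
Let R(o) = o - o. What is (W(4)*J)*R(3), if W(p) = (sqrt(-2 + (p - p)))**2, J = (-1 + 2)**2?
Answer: 0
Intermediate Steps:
R(o) = 0
J = 1 (J = 1**2 = 1)
W(p) = -2 (W(p) = (sqrt(-2 + 0))**2 = (sqrt(-2))**2 = (I*sqrt(2))**2 = -2)
(W(4)*J)*R(3) = -2*1*0 = -2*0 = 0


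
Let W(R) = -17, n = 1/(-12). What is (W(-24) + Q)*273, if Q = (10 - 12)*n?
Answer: -9191/2 ≈ -4595.5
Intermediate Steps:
n = -1/12 ≈ -0.083333
Q = ⅙ (Q = (10 - 12)*(-1/12) = -2*(-1/12) = ⅙ ≈ 0.16667)
(W(-24) + Q)*273 = (-17 + ⅙)*273 = -101/6*273 = -9191/2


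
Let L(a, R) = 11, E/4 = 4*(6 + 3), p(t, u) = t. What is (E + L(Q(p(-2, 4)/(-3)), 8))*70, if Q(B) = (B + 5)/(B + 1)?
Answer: 10850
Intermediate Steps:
Q(B) = (5 + B)/(1 + B)
E = 144 (E = 4*(4*(6 + 3)) = 4*(4*9) = 4*36 = 144)
(E + L(Q(p(-2, 4)/(-3)), 8))*70 = (144 + 11)*70 = 155*70 = 10850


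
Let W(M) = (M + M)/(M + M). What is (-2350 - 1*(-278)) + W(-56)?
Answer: -2071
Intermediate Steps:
W(M) = 1 (W(M) = (2*M)/((2*M)) = (2*M)*(1/(2*M)) = 1)
(-2350 - 1*(-278)) + W(-56) = (-2350 - 1*(-278)) + 1 = (-2350 + 278) + 1 = -2072 + 1 = -2071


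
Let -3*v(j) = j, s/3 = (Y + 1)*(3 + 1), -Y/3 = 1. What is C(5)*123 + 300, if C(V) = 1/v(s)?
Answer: 2523/8 ≈ 315.38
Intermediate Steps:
Y = -3 (Y = -3*1 = -3)
s = -24 (s = 3*((-3 + 1)*(3 + 1)) = 3*(-2*4) = 3*(-8) = -24)
v(j) = -j/3
C(V) = 1/8 (C(V) = 1/(-1/3*(-24)) = 1/8)
C(5)*123 + 300 = (1/8)*123 + 300 = 123/8 + 300 = 2523/8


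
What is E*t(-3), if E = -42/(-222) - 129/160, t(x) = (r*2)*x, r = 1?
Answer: 10959/2960 ≈ 3.7024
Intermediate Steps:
t(x) = 2*x (t(x) = (1*2)*x = 2*x)
E = -3653/5920 (E = -42*(-1/222) - 129*1/160 = 7/37 - 129/160 = -3653/5920 ≈ -0.61706)
E*t(-3) = -3653*(-3)/2960 = -3653/5920*(-6) = 10959/2960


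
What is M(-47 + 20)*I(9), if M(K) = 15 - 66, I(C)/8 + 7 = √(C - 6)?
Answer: 2856 - 408*√3 ≈ 2149.3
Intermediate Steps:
I(C) = -56 + 8*√(-6 + C) (I(C) = -56 + 8*√(C - 6) = -56 + 8*√(-6 + C))
M(K) = -51
M(-47 + 20)*I(9) = -51*(-56 + 8*√(-6 + 9)) = -51*(-56 + 8*√3) = 2856 - 408*√3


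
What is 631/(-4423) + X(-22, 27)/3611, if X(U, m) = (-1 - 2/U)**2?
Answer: -275261161/1932545813 ≈ -0.14243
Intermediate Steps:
631/(-4423) + X(-22, 27)/3611 = 631/(-4423) + ((2 - 22)**2/(-22)**2)/3611 = 631*(-1/4423) + ((1/484)*(-20)**2)*(1/3611) = -631/4423 + ((1/484)*400)*(1/3611) = -631/4423 + (100/121)*(1/3611) = -631/4423 + 100/436931 = -275261161/1932545813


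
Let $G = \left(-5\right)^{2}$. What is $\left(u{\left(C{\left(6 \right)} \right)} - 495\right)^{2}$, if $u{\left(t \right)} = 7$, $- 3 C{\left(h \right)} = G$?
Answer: $238144$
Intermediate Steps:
$G = 25$
$C{\left(h \right)} = - \frac{25}{3}$ ($C{\left(h \right)} = \left(- \frac{1}{3}\right) 25 = - \frac{25}{3}$)
$\left(u{\left(C{\left(6 \right)} \right)} - 495\right)^{2} = \left(7 - 495\right)^{2} = \left(-488\right)^{2} = 238144$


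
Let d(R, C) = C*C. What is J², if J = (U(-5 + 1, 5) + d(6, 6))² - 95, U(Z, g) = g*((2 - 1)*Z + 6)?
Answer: 4084441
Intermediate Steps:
d(R, C) = C²
U(Z, g) = g*(6 + Z) (U(Z, g) = g*(1*Z + 6) = g*(Z + 6) = g*(6 + Z))
J = 2021 (J = (5*(6 + (-5 + 1)) + 6²)² - 95 = (5*(6 - 4) + 36)² - 95 = (5*2 + 36)² - 95 = (10 + 36)² - 95 = 46² - 95 = 2116 - 95 = 2021)
J² = 2021² = 4084441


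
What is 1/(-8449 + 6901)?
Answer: -1/1548 ≈ -0.00064600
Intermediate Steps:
1/(-8449 + 6901) = 1/(-1548) = -1/1548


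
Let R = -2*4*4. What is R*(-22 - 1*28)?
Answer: 1600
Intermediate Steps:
R = -32 (R = -8*4 = -32)
R*(-22 - 1*28) = -32*(-22 - 1*28) = -32*(-22 - 28) = -32*(-50) = 1600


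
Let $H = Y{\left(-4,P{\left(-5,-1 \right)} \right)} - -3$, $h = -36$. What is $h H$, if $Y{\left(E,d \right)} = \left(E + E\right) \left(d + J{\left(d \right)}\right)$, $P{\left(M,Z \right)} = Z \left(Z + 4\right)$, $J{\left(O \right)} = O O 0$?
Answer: $-972$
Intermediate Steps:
$J{\left(O \right)} = 0$ ($J{\left(O \right)} = O^{2} \cdot 0 = 0$)
$P{\left(M,Z \right)} = Z \left(4 + Z\right)$
$Y{\left(E,d \right)} = 2 E d$ ($Y{\left(E,d \right)} = \left(E + E\right) \left(d + 0\right) = 2 E d$)
$H = 27$ ($H = 2 \left(-4\right) \left(- (4 - 1)\right) - -3 = 2 \left(-4\right) \left(\left(-1\right) 3\right) + 3 = 2 \left(-4\right) \left(-3\right) + 3 = 24 + 3 = 27$)
$h H = \left(-36\right) 27 = -972$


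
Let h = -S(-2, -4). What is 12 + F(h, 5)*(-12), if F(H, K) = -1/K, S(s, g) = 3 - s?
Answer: 72/5 ≈ 14.400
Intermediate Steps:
h = -5 (h = -(3 - 1*(-2)) = -(3 + 2) = -1*5 = -5)
12 + F(h, 5)*(-12) = 12 - 1/5*(-12) = 12 - 1*⅕*(-12) = 12 - ⅕*(-12) = 12 + 12/5 = 72/5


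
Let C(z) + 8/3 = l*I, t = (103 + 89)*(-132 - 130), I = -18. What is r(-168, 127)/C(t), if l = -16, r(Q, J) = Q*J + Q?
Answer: -8064/107 ≈ -75.365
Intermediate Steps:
r(Q, J) = Q + J*Q (r(Q, J) = J*Q + Q = Q + J*Q)
t = -50304 (t = 192*(-262) = -50304)
C(z) = 856/3 (C(z) = -8/3 - 16*(-18) = -8/3 + 288 = 856/3)
r(-168, 127)/C(t) = (-168*(1 + 127))/(856/3) = -168*128*(3/856) = -21504*3/856 = -8064/107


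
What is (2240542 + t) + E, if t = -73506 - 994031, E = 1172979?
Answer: 2345984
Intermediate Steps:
t = -1067537
(2240542 + t) + E = (2240542 - 1067537) + 1172979 = 1173005 + 1172979 = 2345984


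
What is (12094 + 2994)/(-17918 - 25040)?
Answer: -7544/21479 ≈ -0.35123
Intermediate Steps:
(12094 + 2994)/(-17918 - 25040) = 15088/(-42958) = 15088*(-1/42958) = -7544/21479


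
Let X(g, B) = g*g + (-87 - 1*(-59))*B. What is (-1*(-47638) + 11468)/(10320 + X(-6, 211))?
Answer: 29553/2224 ≈ 13.288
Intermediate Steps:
X(g, B) = g² - 28*B (X(g, B) = g² + (-87 + 59)*B = g² - 28*B)
(-1*(-47638) + 11468)/(10320 + X(-6, 211)) = (-1*(-47638) + 11468)/(10320 + ((-6)² - 28*211)) = (47638 + 11468)/(10320 + (36 - 5908)) = 59106/(10320 - 5872) = 59106/4448 = 59106*(1/4448) = 29553/2224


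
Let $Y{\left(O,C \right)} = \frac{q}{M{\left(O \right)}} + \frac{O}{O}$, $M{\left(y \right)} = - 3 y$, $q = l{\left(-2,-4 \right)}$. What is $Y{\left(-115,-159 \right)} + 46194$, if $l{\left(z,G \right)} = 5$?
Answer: $\frac{3187456}{69} \approx 46195.0$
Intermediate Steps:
$q = 5$
$Y{\left(O,C \right)} = 1 - \frac{5}{3 O}$ ($Y{\left(O,C \right)} = \frac{5}{\left(-3\right) O} + \frac{O}{O} = 5 \left(- \frac{1}{3 O}\right) + 1 = - \frac{5}{3 O} + 1 = 1 - \frac{5}{3 O}$)
$Y{\left(-115,-159 \right)} + 46194 = \frac{- \frac{5}{3} - 115}{-115} + 46194 = \left(- \frac{1}{115}\right) \left(- \frac{350}{3}\right) + 46194 = \frac{70}{69} + 46194 = \frac{3187456}{69}$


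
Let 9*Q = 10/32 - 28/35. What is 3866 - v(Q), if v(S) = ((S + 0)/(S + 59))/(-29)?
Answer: 1586076745/410263 ≈ 3866.0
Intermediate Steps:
Q = -13/240 (Q = (10/32 - 28/35)/9 = (10*(1/32) - 28*1/35)/9 = (5/16 - ⅘)/9 = (⅑)*(-39/80) = -13/240 ≈ -0.054167)
v(S) = -S/(29*(59 + S)) (v(S) = (S/(59 + S))*(-1/29) = -S/(29*(59 + S)))
3866 - v(Q) = 3866 - (-1)*(-13)/(240*(1711 + 29*(-13/240))) = 3866 - (-1)*(-13)/(240*(1711 - 377/240)) = 3866 - (-1)*(-13)/(240*410263/240) = 3866 - (-1)*(-13)*240/(240*410263) = 3866 - 1*13/410263 = 3866 - 13/410263 = 1586076745/410263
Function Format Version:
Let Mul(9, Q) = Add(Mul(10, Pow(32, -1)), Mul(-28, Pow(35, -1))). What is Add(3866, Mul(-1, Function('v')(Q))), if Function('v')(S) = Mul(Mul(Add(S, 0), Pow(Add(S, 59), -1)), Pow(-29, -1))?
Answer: Rational(1586076745, 410263) ≈ 3866.0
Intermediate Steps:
Q = Rational(-13, 240) (Q = Mul(Rational(1, 9), Add(Mul(10, Pow(32, -1)), Mul(-28, Pow(35, -1)))) = Mul(Rational(1, 9), Add(Mul(10, Rational(1, 32)), Mul(-28, Rational(1, 35)))) = Mul(Rational(1, 9), Add(Rational(5, 16), Rational(-4, 5))) = Mul(Rational(1, 9), Rational(-39, 80)) = Rational(-13, 240) ≈ -0.054167)
Function('v')(S) = Mul(Rational(-1, 29), S, Pow(Add(59, S), -1)) (Function('v')(S) = Mul(Mul(S, Pow(Add(59, S), -1)), Rational(-1, 29)) = Mul(Rational(-1, 29), S, Pow(Add(59, S), -1)))
Add(3866, Mul(-1, Function('v')(Q))) = Add(3866, Mul(-1, Mul(-1, Rational(-13, 240), Pow(Add(1711, Mul(29, Rational(-13, 240))), -1)))) = Add(3866, Mul(-1, Mul(-1, Rational(-13, 240), Pow(Add(1711, Rational(-377, 240)), -1)))) = Add(3866, Mul(-1, Mul(-1, Rational(-13, 240), Pow(Rational(410263, 240), -1)))) = Add(3866, Mul(-1, Mul(-1, Rational(-13, 240), Rational(240, 410263)))) = Add(3866, Mul(-1, Rational(13, 410263))) = Add(3866, Rational(-13, 410263)) = Rational(1586076745, 410263)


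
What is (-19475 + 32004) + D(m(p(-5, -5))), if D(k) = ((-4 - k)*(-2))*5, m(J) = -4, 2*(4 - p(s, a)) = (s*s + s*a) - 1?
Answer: 12529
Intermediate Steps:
p(s, a) = 9/2 - s²/2 - a*s/2 (p(s, a) = 4 - ((s*s + s*a) - 1)/2 = 4 - ((s² + a*s) - 1)/2 = 4 - (-1 + s² + a*s)/2 = 4 + (½ - s²/2 - a*s/2) = 9/2 - s²/2 - a*s/2)
D(k) = 40 + 10*k (D(k) = (8 + 2*k)*5 = 40 + 10*k)
(-19475 + 32004) + D(m(p(-5, -5))) = (-19475 + 32004) + (40 + 10*(-4)) = 12529 + (40 - 40) = 12529 + 0 = 12529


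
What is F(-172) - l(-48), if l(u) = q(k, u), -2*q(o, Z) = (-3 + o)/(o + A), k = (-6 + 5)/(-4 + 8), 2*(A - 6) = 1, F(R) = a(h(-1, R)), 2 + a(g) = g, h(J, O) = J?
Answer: -163/50 ≈ -3.2600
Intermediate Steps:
a(g) = -2 + g
F(R) = -3 (F(R) = -2 - 1 = -3)
A = 13/2 (A = 6 + (1/2)*1 = 6 + 1/2 = 13/2 ≈ 6.5000)
k = -1/4 ≈ -0.25000
q(o, Z) = -(-3 + o)/(2*(13/2 + o)) (q(o, Z) = -(-3 + o)/(2*(o + 13/2)) = -(-3 + o)/(2*(13/2 + o)))
l(u) = 13/50 (l(u) = (3 - 1*(-1/4))/(13 + 2*(-1/4)) = (3 + 1/4)/(13 - 1/2) = (13/4)/(25/2) = (2/25)*(13/4) = 13/50)
F(-172) - l(-48) = -3 - 1*13/50 = -3 - 13/50 = -163/50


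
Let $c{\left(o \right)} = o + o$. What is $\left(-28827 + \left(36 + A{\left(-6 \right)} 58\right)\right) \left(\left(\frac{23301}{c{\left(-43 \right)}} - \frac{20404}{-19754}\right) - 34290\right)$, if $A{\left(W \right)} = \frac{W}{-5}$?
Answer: $\frac{843143895734979}{849422} \approx 9.9261 \cdot 10^{8}$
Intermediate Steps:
$c{\left(o \right)} = 2 o$
$A{\left(W \right)} = - \frac{W}{5}$ ($A{\left(W \right)} = W \left(- \frac{1}{5}\right) = - \frac{W}{5}$)
$\left(-28827 + \left(36 + A{\left(-6 \right)} 58\right)\right) \left(\left(\frac{23301}{c{\left(-43 \right)}} - \frac{20404}{-19754}\right) - 34290\right) = \left(-28827 + \left(36 + \left(- \frac{1}{5}\right) \left(-6\right) 58\right)\right) \left(\left(\frac{23301}{2 \left(-43\right)} - \frac{20404}{-19754}\right) - 34290\right) = \left(-28827 + \left(36 + \frac{6}{5} \cdot 58\right)\right) \left(\left(\frac{23301}{-86} - - \frac{10202}{9877}\right) - 34290\right) = \left(-28827 + \left(36 + \frac{348}{5}\right)\right) \left(\left(23301 \left(- \frac{1}{86}\right) + \frac{10202}{9877}\right) - 34290\right) = \left(-28827 + \frac{528}{5}\right) \left(\left(- \frac{23301}{86} + \frac{10202}{9877}\right) - 34290\right) = - \frac{143607 \left(- \frac{229266605}{849422} - 34290\right)}{5} = \left(- \frac{143607}{5}\right) \left(- \frac{29355946985}{849422}\right) = \frac{843143895734979}{849422}$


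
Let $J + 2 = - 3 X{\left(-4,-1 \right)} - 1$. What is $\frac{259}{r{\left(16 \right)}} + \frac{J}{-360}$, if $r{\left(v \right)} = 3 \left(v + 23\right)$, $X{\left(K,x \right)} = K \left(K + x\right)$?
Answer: $\frac{11179}{4680} \approx 2.3887$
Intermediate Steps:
$r{\left(v \right)} = 69 + 3 v$ ($r{\left(v \right)} = 3 \left(23 + v\right) = 69 + 3 v$)
$J = -63$ ($J = -2 - \left(1 + 3 \left(- 4 \left(-4 - 1\right)\right)\right) = -2 - \left(1 + 3 \left(\left(-4\right) \left(-5\right)\right)\right) = -2 - 61 = -63$)
$\frac{259}{r{\left(16 \right)}} + \frac{J}{-360} = \frac{259}{69 + 3 \cdot 16} - \frac{63}{-360} = \frac{259}{69 + 48} - - \frac{7}{40} = \frac{259}{117} + \frac{7}{40} = \frac{11179}{4680}$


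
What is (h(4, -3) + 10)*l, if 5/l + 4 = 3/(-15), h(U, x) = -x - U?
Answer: -75/7 ≈ -10.714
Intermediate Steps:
h(U, x) = -U - x
l = -25/21 (l = 5/(-4 + 3/(-15)) = 5/(-4 + 3*(-1/15)) = 5/(-4 - 1/5) = 5/(-21/5) = 5*(-5/21) = -25/21 ≈ -1.1905)
(h(4, -3) + 10)*l = ((-1*4 - 1*(-3)) + 10)*(-25/21) = ((-4 + 3) + 10)*(-25/21) = (-1 + 10)*(-25/21) = 9*(-25/21) = -75/7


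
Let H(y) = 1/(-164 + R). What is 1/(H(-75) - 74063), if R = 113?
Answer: -51/3777214 ≈ -1.3502e-5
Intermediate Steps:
H(y) = -1/51 (H(y) = 1/(-164 + 113) = 1/(-51) = -1/51)
1/(H(-75) - 74063) = 1/(-1/51 - 74063) = 1/(-3777214/51) = -51/3777214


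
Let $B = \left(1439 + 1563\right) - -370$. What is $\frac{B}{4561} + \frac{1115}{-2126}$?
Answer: $\frac{2083357}{9696686} \approx 0.21485$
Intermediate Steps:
$B = 3372$ ($B = 3002 + 370 = 3372$)
$\frac{B}{4561} + \frac{1115}{-2126} = \frac{3372}{4561} + \frac{1115}{-2126} = 3372 \cdot \frac{1}{4561} + 1115 \left(- \frac{1}{2126}\right) = \frac{3372}{4561} - \frac{1115}{2126} = \frac{2083357}{9696686}$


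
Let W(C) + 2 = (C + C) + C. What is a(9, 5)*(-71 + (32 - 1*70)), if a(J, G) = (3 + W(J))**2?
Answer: -85456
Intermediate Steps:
W(C) = -2 + 3*C (W(C) = -2 + ((C + C) + C) = -2 + (2*C + C) = -2 + 3*C)
a(J, G) = (1 + 3*J)**2 (a(J, G) = (3 + (-2 + 3*J))**2 = (1 + 3*J)**2)
a(9, 5)*(-71 + (32 - 1*70)) = (1 + 3*9)**2*(-71 + (32 - 1*70)) = (1 + 27)**2*(-71 + (32 - 70)) = 28**2*(-71 - 38) = 784*(-109) = -85456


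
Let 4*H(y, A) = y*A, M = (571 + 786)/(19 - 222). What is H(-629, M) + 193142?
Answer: 157684857/812 ≈ 1.9419e+5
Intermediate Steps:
M = -1357/203 (M = 1357/(-203) = 1357*(-1/203) = -1357/203 ≈ -6.6847)
H(y, A) = A*y/4 (H(y, A) = (y*A)/4 = (A*y)/4 = A*y/4)
H(-629, M) + 193142 = (1/4)*(-1357/203)*(-629) + 193142 = 853553/812 + 193142 = 157684857/812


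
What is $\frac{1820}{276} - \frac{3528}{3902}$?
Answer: $\frac{765989}{134619} \approx 5.69$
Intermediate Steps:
$\frac{1820}{276} - \frac{3528}{3902} = 1820 \cdot \frac{1}{276} - \frac{1764}{1951} = \frac{455}{69} - \frac{1764}{1951} = \frac{765989}{134619}$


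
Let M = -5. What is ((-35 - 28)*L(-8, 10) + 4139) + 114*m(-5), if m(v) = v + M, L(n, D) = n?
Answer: 3503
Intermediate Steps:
m(v) = -5 + v (m(v) = v - 5 = -5 + v)
((-35 - 28)*L(-8, 10) + 4139) + 114*m(-5) = ((-35 - 28)*(-8) + 4139) + 114*(-5 - 5) = (-63*(-8) + 4139) + 114*(-10) = (504 + 4139) - 1140 = 4643 - 1140 = 3503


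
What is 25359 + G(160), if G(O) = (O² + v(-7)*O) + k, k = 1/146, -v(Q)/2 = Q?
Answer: 7767055/146 ≈ 53199.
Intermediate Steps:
v(Q) = -2*Q
k = 1/146 ≈ 0.0068493
G(O) = 1/146 + O² + 14*O (G(O) = (O² + (-2*(-7))*O) + 1/146 = (O² + 14*O) + 1/146 = 1/146 + O² + 14*O)
25359 + G(160) = 25359 + (1/146 + 160² + 14*160) = 25359 + (1/146 + 25600 + 2240) = 25359 + 4064641/146 = 7767055/146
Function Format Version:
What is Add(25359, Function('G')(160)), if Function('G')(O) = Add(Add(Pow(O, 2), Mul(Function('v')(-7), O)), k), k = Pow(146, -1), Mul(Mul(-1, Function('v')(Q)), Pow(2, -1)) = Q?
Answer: Rational(7767055, 146) ≈ 53199.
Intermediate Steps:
Function('v')(Q) = Mul(-2, Q)
k = Rational(1, 146) ≈ 0.0068493
Function('G')(O) = Add(Rational(1, 146), Pow(O, 2), Mul(14, O)) (Function('G')(O) = Add(Add(Pow(O, 2), Mul(Mul(-2, -7), O)), Rational(1, 146)) = Add(Add(Pow(O, 2), Mul(14, O)), Rational(1, 146)) = Add(Rational(1, 146), Pow(O, 2), Mul(14, O)))
Add(25359, Function('G')(160)) = Add(25359, Add(Rational(1, 146), Pow(160, 2), Mul(14, 160))) = Add(25359, Add(Rational(1, 146), 25600, 2240)) = Add(25359, Rational(4064641, 146)) = Rational(7767055, 146)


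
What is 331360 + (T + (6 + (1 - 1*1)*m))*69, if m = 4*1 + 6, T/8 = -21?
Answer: 320182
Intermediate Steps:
T = -168 (T = 8*(-21) = -168)
m = 10 (m = 4 + 6 = 10)
331360 + (T + (6 + (1 - 1*1)*m))*69 = 331360 + (-168 + (6 + (1 - 1*1)*10))*69 = 331360 + (-168 + (6 + (1 - 1)*10))*69 = 331360 + (-168 + (6 + 0*10))*69 = 331360 + (-168 + (6 + 0))*69 = 331360 + (-168 + 6)*69 = 331360 - 162*69 = 331360 - 11178 = 320182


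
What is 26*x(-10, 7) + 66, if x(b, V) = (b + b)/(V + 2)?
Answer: 74/9 ≈ 8.2222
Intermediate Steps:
x(b, V) = 2*b/(2 + V) (x(b, V) = (2*b)/(2 + V) = 2*b/(2 + V))
26*x(-10, 7) + 66 = 26*(2*(-10)/(2 + 7)) + 66 = 26*(2*(-10)/9) + 66 = 26*(2*(-10)*(⅑)) + 66 = 26*(-20/9) + 66 = -520/9 + 66 = 74/9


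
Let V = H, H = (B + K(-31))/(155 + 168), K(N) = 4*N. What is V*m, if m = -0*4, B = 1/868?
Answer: 0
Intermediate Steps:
B = 1/868 ≈ 0.0011521
m = 0 (m = -5*0 = 0)
H = -107631/280364 (H = (1/868 + 4*(-31))/(155 + 168) = (1/868 - 124)/323 = -107631/868*1/323 = -107631/280364 ≈ -0.38390)
V = -107631/280364 ≈ -0.38390
V*m = -107631/280364*0 = 0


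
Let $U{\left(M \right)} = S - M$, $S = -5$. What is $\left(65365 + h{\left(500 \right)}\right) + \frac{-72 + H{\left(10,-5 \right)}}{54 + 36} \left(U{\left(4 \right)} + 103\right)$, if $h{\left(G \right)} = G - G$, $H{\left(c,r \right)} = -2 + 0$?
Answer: $\frac{2937947}{45} \approx 65288.0$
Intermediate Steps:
$H{\left(c,r \right)} = -2$
$h{\left(G \right)} = 0$
$U{\left(M \right)} = -5 - M$
$\left(65365 + h{\left(500 \right)}\right) + \frac{-72 + H{\left(10,-5 \right)}}{54 + 36} \left(U{\left(4 \right)} + 103\right) = \left(65365 + 0\right) + \frac{-72 - 2}{54 + 36} \left(\left(-5 - 4\right) + 103\right) = 65365 + - \frac{74}{90} \left(\left(-5 - 4\right) + 103\right) = 65365 + \left(-74\right) \frac{1}{90} \left(-9 + 103\right) = 65365 - \frac{3478}{45} = \frac{2937947}{45}$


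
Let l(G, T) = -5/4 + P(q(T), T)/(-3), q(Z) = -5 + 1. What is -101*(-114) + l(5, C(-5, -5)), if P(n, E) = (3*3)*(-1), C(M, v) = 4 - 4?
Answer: 46063/4 ≈ 11516.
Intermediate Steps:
C(M, v) = 0
q(Z) = -4
P(n, E) = -9 (P(n, E) = 9*(-1) = -9)
l(G, T) = 7/4 (l(G, T) = -5/4 - 9/(-3) = -5*1/4 - 9*(-1/3) = -5/4 + 3 = 7/4)
-101*(-114) + l(5, C(-5, -5)) = -101*(-114) + 7/4 = 11514 + 7/4 = 46063/4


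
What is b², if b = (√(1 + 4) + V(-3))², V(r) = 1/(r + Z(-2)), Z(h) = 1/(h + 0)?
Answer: 65921/2401 - 1992*√5/343 ≈ 14.469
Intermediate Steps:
Z(h) = 1/h
V(r) = 1/(-½ + r) (V(r) = 1/(r + 1/(-2)) = 1/(r - ½) = 1/(-½ + r))
b = (-2/7 + √5)² (b = (√(1 + 4) + 2/(-1 + 2*(-3)))² = (√5 + 2/(-1 - 6))² = (√5 + 2/(-7))² = (√5 + 2*(-⅐))² = (√5 - 2/7)² = (-2/7 + √5)² ≈ 3.8039)
b² = (249/49 - 4*√5/7)²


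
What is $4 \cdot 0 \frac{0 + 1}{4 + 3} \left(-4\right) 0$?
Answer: $0$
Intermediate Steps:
$4 \cdot 0 \frac{0 + 1}{4 + 3} \left(-4\right) 0 = 0 \cdot 1 \cdot \frac{1}{7} \left(-4\right) 0 = 0 \cdot \frac{1}{7} \left(-4\right) 0 = 0 \left(\left(- \frac{4}{7}\right) 0\right) = 0 \cdot 0 = 0$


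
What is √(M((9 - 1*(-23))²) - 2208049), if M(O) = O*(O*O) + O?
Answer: √1071534799 ≈ 32734.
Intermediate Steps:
M(O) = O + O³ (M(O) = O*O² + O = O³ + O = O + O³)
√(M((9 - 1*(-23))²) - 2208049) = √(((9 - 1*(-23))² + ((9 - 1*(-23))²)³) - 2208049) = √(((9 + 23)² + ((9 + 23)²)³) - 2208049) = √((32² + (32²)³) - 2208049) = √((1024 + 1024³) - 2208049) = √((1024 + 1073741824) - 2208049) = √(1073742848 - 2208049) = √1071534799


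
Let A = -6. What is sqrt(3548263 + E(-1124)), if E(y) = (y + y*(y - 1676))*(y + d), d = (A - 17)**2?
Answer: I*sqrt(1868366957) ≈ 43225.0*I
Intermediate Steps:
d = 529 (d = (-6 - 17)**2 = (-23)**2 = 529)
E(y) = (529 + y)*(y + y*(-1676 + y)) (E(y) = (y + y*(y - 1676))*(y + 529) = (y + y*(-1676 + y))*(529 + y) = (529 + y)*(y + y*(-1676 + y)))
sqrt(3548263 + E(-1124)) = sqrt(3548263 - 1124*(-886075 + (-1124)**2 - 1146*(-1124))) = sqrt(3548263 - 1124*(-886075 + 1263376 + 1288104)) = sqrt(3548263 - 1124*1665405) = sqrt(3548263 - 1871915220) = sqrt(-1868366957) = I*sqrt(1868366957)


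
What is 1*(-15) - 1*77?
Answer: -92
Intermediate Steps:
1*(-15) - 1*77 = -15 - 77 = -92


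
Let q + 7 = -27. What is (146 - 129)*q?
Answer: -578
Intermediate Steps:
q = -34 (q = -7 - 27 = -34)
(146 - 129)*q = (146 - 129)*(-34) = 17*(-34) = -578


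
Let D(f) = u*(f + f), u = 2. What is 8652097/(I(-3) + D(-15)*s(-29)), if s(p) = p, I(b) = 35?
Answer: 8652097/1775 ≈ 4874.4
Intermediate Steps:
D(f) = 4*f (D(f) = 2*(f + f) = 2*(2*f) = 4*f)
8652097/(I(-3) + D(-15)*s(-29)) = 8652097/(35 + (4*(-15))*(-29)) = 8652097/(35 - 60*(-29)) = 8652097/(35 + 1740) = 8652097/1775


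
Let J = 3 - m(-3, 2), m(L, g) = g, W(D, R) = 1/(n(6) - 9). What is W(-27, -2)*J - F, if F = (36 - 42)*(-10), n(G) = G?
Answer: -181/3 ≈ -60.333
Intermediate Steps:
W(D, R) = -⅓ (W(D, R) = 1/(6 - 9) = 1/(-3) = -⅓)
J = 1 (J = 3 - 1*2 = 3 - 2 = 1)
F = 60 (F = -6*(-10) = 60)
W(-27, -2)*J - F = -⅓*1 - 1*60 = -⅓ - 60 = -181/3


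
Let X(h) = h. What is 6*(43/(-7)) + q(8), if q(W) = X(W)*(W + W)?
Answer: 638/7 ≈ 91.143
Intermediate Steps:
q(W) = 2*W**2 (q(W) = W*(W + W) = W*(2*W) = 2*W**2)
6*(43/(-7)) + q(8) = 6*(43/(-7)) + 2*8**2 = 6*(43*(-1/7)) + 2*64 = 6*(-43/7) + 128 = -258/7 + 128 = 638/7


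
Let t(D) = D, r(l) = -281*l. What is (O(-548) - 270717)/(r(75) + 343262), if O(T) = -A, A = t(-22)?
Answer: -270695/322187 ≈ -0.84018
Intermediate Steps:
A = -22
O(T) = 22 (O(T) = -1*(-22) = 22)
(O(-548) - 270717)/(r(75) + 343262) = (22 - 270717)/(-281*75 + 343262) = -270695/(-21075 + 343262) = -270695/322187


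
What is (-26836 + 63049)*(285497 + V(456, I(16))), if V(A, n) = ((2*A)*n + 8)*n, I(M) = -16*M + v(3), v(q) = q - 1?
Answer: 2140987050141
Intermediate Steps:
v(q) = -1 + q
I(M) = 2 - 16*M (I(M) = -16*M + (-1 + 3) = -16*M + 2 = 2 - 16*M)
V(A, n) = n*(8 + 2*A*n) (V(A, n) = (2*A*n + 8)*n = (8 + 2*A*n)*n = n*(8 + 2*A*n))
(-26836 + 63049)*(285497 + V(456, I(16))) = (-26836 + 63049)*(285497 + 2*(2 - 16*16)*(4 + 456*(2 - 16*16))) = 36213*(285497 + 2*(2 - 256)*(4 + 456*(2 - 256))) = 36213*(285497 + 2*(-254)*(4 + 456*(-254))) = 36213*(285497 + 2*(-254)*(4 - 115824)) = 36213*(285497 + 2*(-254)*(-115820)) = 36213*(285497 + 58836560) = 36213*59122057 = 2140987050141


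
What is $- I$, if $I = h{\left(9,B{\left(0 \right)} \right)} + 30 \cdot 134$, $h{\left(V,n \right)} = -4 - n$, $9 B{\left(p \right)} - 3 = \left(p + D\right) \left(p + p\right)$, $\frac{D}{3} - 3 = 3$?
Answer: $- \frac{12047}{3} \approx -4015.7$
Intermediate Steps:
$D = 18$ ($D = 9 + 3 \cdot 3 = 9 + 9 = 18$)
$B{\left(p \right)} = \frac{1}{3} + \frac{2 p \left(18 + p\right)}{9}$ ($B{\left(p \right)} = \frac{1}{3} + \frac{\left(p + 18\right) \left(p + p\right)}{9} = \frac{1}{3} + \frac{\left(18 + p\right) 2 p}{9} = \frac{1}{3} + \frac{2 p \left(18 + p\right)}{9}$)
$I = \frac{12047}{3}$ ($I = \left(-4 - \left(\frac{1}{3} + 4 \cdot 0 + \frac{2 \cdot 0^{2}}{9}\right)\right) + 30 \cdot 134 = \left(-4 - \left(\frac{1}{3} + 0 + \frac{2}{9} \cdot 0\right)\right) + 4020 = \left(-4 - \left(\frac{1}{3} + 0 + 0\right)\right) + 4020 = \left(-4 - \frac{1}{3}\right) + 4020 = - \frac{13}{3} + 4020 = \frac{12047}{3} \approx 4015.7$)
$- I = \left(-1\right) \frac{12047}{3} = - \frac{12047}{3}$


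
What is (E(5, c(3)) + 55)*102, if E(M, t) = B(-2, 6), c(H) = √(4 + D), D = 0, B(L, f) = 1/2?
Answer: 5661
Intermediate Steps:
B(L, f) = ½
c(H) = 2 (c(H) = √(4 + 0) = √4 = 2)
E(M, t) = ½
(E(5, c(3)) + 55)*102 = (½ + 55)*102 = (111/2)*102 = 5661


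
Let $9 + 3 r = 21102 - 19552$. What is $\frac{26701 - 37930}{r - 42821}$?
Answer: $\frac{33687}{126922} \approx 0.26542$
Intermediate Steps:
$r = \frac{1541}{3}$ ($r = -3 + \frac{21102 - 19552}{3} = -3 + \frac{1}{3} \cdot 1550 = -3 + \frac{1550}{3} = \frac{1541}{3} \approx 513.67$)
$\frac{26701 - 37930}{r - 42821} = \frac{26701 - 37930}{\frac{1541}{3} - 42821} = - \frac{11229}{- \frac{126922}{3}} = \left(-11229\right) \left(- \frac{3}{126922}\right) = \frac{33687}{126922}$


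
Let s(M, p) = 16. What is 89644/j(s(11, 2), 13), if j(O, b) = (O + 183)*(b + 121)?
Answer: 44822/13333 ≈ 3.3617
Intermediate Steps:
j(O, b) = (121 + b)*(183 + O) (j(O, b) = (183 + O)*(121 + b) = (121 + b)*(183 + O))
89644/j(s(11, 2), 13) = 89644/(22143 + 121*16 + 183*13 + 16*13) = 89644/(22143 + 1936 + 2379 + 208) = 89644/26666 = 89644*(1/26666) = 44822/13333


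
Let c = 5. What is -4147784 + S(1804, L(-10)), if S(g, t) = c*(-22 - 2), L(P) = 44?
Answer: -4147904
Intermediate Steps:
S(g, t) = -120 (S(g, t) = 5*(-22 - 2) = 5*(-24) = -120)
-4147784 + S(1804, L(-10)) = -4147784 - 120 = -4147904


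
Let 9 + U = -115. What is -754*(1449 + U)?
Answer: -999050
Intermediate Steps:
U = -124 (U = -9 - 115 = -124)
-754*(1449 + U) = -754*(1449 - 124) = -754*1325 = -999050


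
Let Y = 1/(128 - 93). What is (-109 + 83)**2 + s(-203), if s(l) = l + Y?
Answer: 16556/35 ≈ 473.03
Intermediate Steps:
Y = 1/35 ≈ 0.028571
s(l) = 1/35 + l (s(l) = l + 1/35 = 1/35 + l)
(-109 + 83)**2 + s(-203) = (-109 + 83)**2 + (1/35 - 203) = (-26)**2 - 7104/35 = 676 - 7104/35 = 16556/35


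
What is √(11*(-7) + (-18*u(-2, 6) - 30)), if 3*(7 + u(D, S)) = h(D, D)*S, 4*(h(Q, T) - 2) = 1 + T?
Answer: 2*I*√11 ≈ 6.6332*I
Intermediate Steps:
h(Q, T) = 9/4 + T/4 (h(Q, T) = 2 + (1 + T)/4 = 2 + (¼ + T/4) = 9/4 + T/4)
u(D, S) = -7 + S*(9/4 + D/4)/3 (u(D, S) = -7 + ((9/4 + D/4)*S)/3 = -7 + (S*(9/4 + D/4))/3 = -7 + S*(9/4 + D/4)/3)
√(11*(-7) + (-18*u(-2, 6) - 30)) = √(11*(-7) + (-18*(-7 + (1/12)*6*(9 - 2)) - 30)) = √(-77 + (-18*(-7 + (1/12)*6*7) - 30)) = √(-77 + (-18*(-7 + 7/2) - 30)) = √(-77 + (-18*(-7/2) - 30)) = √(-77 + (63 - 30)) = √(-77 + 33) = √(-44) = 2*I*√11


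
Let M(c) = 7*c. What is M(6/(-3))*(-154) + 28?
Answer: 2184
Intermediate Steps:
M(6/(-3))*(-154) + 28 = (7*(6/(-3)))*(-154) + 28 = (7*(6*(-1/3)))*(-154) + 28 = (7*(-2))*(-154) + 28 = -14*(-154) + 28 = 2156 + 28 = 2184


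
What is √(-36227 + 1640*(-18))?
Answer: I*√65747 ≈ 256.41*I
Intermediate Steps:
√(-36227 + 1640*(-18)) = √(-36227 - 29520) = √(-65747) = I*√65747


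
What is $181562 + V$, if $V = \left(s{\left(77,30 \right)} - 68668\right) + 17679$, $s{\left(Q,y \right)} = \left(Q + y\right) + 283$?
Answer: $130963$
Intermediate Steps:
$s{\left(Q,y \right)} = 283 + Q + y$
$V = -50599$ ($V = \left(\left(283 + 77 + 30\right) - 68668\right) + 17679 = \left(390 - 68668\right) + 17679 = -68278 + 17679 = -50599$)
$181562 + V = 181562 - 50599 = 130963$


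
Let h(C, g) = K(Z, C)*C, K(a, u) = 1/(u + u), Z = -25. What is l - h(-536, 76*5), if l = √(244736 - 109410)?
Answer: -½ + √135326 ≈ 367.37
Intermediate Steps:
K(a, u) = 1/(2*u)
h(C, g) = ½ (h(C, g) = (1/(2*C))*C = ½)
l = √135326 ≈ 367.87
l - h(-536, 76*5) = √135326 - 1*½ = √135326 - ½ = -½ + √135326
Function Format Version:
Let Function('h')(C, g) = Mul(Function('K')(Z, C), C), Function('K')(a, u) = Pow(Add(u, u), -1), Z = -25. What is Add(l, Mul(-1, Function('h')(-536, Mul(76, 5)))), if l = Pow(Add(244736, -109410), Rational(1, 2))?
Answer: Add(Rational(-1, 2), Pow(135326, Rational(1, 2))) ≈ 367.37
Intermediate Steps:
Function('K')(a, u) = Mul(Rational(1, 2), Pow(u, -1)) (Function('K')(a, u) = Pow(Mul(2, u), -1) = Mul(Rational(1, 2), Pow(u, -1)))
Function('h')(C, g) = Rational(1, 2) (Function('h')(C, g) = Mul(Mul(Rational(1, 2), Pow(C, -1)), C) = Rational(1, 2))
l = Pow(135326, Rational(1, 2)) ≈ 367.87
Add(l, Mul(-1, Function('h')(-536, Mul(76, 5)))) = Add(Pow(135326, Rational(1, 2)), Mul(-1, Rational(1, 2))) = Add(Pow(135326, Rational(1, 2)), Rational(-1, 2)) = Add(Rational(-1, 2), Pow(135326, Rational(1, 2)))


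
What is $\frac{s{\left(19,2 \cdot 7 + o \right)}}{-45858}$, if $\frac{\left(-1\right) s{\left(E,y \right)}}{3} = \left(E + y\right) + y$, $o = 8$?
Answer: $\frac{63}{15286} \approx 0.0041214$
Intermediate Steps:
$s{\left(E,y \right)} = - 6 y - 3 E$ ($s{\left(E,y \right)} = - 3 \left(\left(E + y\right) + y\right) = - 3 \left(E + 2 y\right) = - 6 y - 3 E$)
$\frac{s{\left(19,2 \cdot 7 + o \right)}}{-45858} = \frac{- 6 \left(2 \cdot 7 + 8\right) - 57}{-45858} = \left(- 6 \left(14 + 8\right) - 57\right) \left(- \frac{1}{45858}\right) = \left(\left(-6\right) 22 - 57\right) \left(- \frac{1}{45858}\right) = \left(-132 - 57\right) \left(- \frac{1}{45858}\right) = \left(-189\right) \left(- \frac{1}{45858}\right) = \frac{63}{15286}$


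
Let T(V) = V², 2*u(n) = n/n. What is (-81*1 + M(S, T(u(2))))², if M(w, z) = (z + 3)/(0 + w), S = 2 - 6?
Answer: 1713481/256 ≈ 6693.3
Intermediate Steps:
u(n) = ½ (u(n) = (n/n)/2 = (½)*1 = ½)
S = -4
M(w, z) = (3 + z)/w
(-81*1 + M(S, T(u(2))))² = (-81*1 + (3 + (½)²)/(-4))² = (-81 - (3 + ¼)/4)² = (-81 - ¼*13/4)² = (-81 - 13/16)² = (-1309/16)² = 1713481/256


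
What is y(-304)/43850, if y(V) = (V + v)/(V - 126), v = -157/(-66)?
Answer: 19907/1244463000 ≈ 1.5996e-5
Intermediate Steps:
v = 157/66 (v = -157*(-1/66) = 157/66 ≈ 2.3788)
y(V) = (157/66 + V)/(-126 + V) (y(V) = (V + 157/66)/(V - 126) = (157/66 + V)/(-126 + V))
y(-304)/43850 = ((157/66 - 304)/(-126 - 304))/43850 = (-19907/66/(-430))*(1/43850) = -1/430*(-19907/66)*(1/43850) = (19907/28380)*(1/43850) = 19907/1244463000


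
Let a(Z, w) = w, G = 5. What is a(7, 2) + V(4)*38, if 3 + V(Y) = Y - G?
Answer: -150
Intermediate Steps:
V(Y) = -8 + Y (V(Y) = -3 + (Y - 1*5) = -3 + (Y - 5) = -3 + (-5 + Y) = -8 + Y)
a(7, 2) + V(4)*38 = 2 + (-8 + 4)*38 = 2 - 4*38 = 2 - 152 = -150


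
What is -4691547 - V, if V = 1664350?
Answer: -6355897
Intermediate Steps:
-4691547 - V = -4691547 - 1*1664350 = -4691547 - 1664350 = -6355897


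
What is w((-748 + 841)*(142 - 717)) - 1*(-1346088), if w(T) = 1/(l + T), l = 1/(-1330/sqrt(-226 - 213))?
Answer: 2*(-47868067106335*I + 673044*sqrt(439))/(sqrt(439) - 71121750*I) ≈ 1.3461e+6 + 1.1642e-10*I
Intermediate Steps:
l = -I*sqrt(439)/1330 (l = 1/(-1330*(-I*sqrt(439)/439)) = 1/(-(-1330)*I*sqrt(439)/439) = 1/(1330*I*sqrt(439)/439) = -I*sqrt(439)/1330 ≈ -0.015754*I)
w(T) = 1/(T - I*sqrt(439)/1330) (w(T) = 1/(-I*sqrt(439)/1330 + T) = 1/(T - I*sqrt(439)/1330))
w((-748 + 841)*(142 - 717)) - 1*(-1346088) = 1330/(1330*((-748 + 841)*(142 - 717)) - I*sqrt(439)) - 1*(-1346088) = 1330/(1330*(93*(-575)) - I*sqrt(439)) + 1346088 = 1330/(1330*(-53475) - I*sqrt(439)) + 1346088 = 1330/(-71121750 - I*sqrt(439)) + 1346088 = 1346088 + 1330/(-71121750 - I*sqrt(439))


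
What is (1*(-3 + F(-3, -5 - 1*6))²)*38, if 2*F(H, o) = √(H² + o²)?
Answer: 1577 - 114*√130 ≈ 277.20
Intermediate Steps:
F(H, o) = √(H² + o²)/2
(1*(-3 + F(-3, -5 - 1*6))²)*38 = (1*(-3 + √((-3)² + (-5 - 1*6)²)/2)²)*38 = (1*(-3 + √(9 + (-5 - 6)²)/2)²)*38 = (1*(-3 + √(9 + (-11)²)/2)²)*38 = (1*(-3 + √(9 + 121)/2)²)*38 = (1*(-3 + √130/2)²)*38 = (-3 + √130/2)²*38 = 38*(-3 + √130/2)²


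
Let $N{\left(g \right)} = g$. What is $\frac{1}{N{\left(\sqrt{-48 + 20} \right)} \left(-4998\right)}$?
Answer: $\frac{i \sqrt{7}}{69972} \approx 3.7812 \cdot 10^{-5} i$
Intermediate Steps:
$\frac{1}{N{\left(\sqrt{-48 + 20} \right)} \left(-4998\right)} = \frac{1}{\sqrt{-48 + 20} \left(-4998\right)} = \frac{1}{\sqrt{-28}} \left(- \frac{1}{4998}\right) = \frac{1}{2 i \sqrt{7}} \left(- \frac{1}{4998}\right) = - \frac{i \sqrt{7}}{14} \left(- \frac{1}{4998}\right) = \frac{i \sqrt{7}}{69972}$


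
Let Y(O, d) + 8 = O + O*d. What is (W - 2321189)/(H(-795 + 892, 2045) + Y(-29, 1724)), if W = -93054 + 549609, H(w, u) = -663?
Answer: 932317/25348 ≈ 36.781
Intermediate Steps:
Y(O, d) = -8 + O + O*d (Y(O, d) = -8 + (O + O*d) = -8 + O + O*d)
W = 456555
(W - 2321189)/(H(-795 + 892, 2045) + Y(-29, 1724)) = (456555 - 2321189)/(-663 + (-8 - 29 - 29*1724)) = -1864634/(-663 + (-8 - 29 - 49996)) = -1864634/(-663 - 50033) = -1864634/(-50696) = -1864634*(-1/50696) = 932317/25348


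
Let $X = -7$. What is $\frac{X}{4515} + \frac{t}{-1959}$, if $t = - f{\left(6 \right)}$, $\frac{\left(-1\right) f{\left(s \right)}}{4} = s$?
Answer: $- \frac{5813}{421185} \approx -0.013802$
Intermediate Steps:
$f{\left(s \right)} = - 4 s$
$t = 24$ ($t = - \left(-4\right) 6 = \left(-1\right) \left(-24\right) = 24$)
$\frac{X}{4515} + \frac{t}{-1959} = - \frac{7}{4515} + \frac{24}{-1959} = \left(-7\right) \frac{1}{4515} + 24 \left(- \frac{1}{1959}\right) = - \frac{1}{645} - \frac{8}{653} = - \frac{5813}{421185}$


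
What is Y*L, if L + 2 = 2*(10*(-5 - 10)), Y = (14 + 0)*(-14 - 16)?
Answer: 126840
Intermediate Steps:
Y = -420 (Y = 14*(-30) = -420)
L = -302 (L = -2 + 2*(10*(-5 - 10)) = -2 + 2*(10*(-15)) = -2 + 2*(-150) = -2 - 300 = -302)
Y*L = -420*(-302) = 126840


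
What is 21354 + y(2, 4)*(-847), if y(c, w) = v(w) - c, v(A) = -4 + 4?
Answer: 23048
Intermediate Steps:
v(A) = 0
y(c, w) = -c (y(c, w) = 0 - c = -c)
21354 + y(2, 4)*(-847) = 21354 - 1*2*(-847) = 21354 - 2*(-847) = 21354 + 1694 = 23048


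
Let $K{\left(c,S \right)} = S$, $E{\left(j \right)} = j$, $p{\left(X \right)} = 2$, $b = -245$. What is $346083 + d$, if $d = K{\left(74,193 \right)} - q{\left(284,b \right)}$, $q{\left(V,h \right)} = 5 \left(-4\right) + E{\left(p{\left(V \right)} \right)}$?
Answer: $346294$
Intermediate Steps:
$q{\left(V,h \right)} = -18$ ($q{\left(V,h \right)} = 5 \left(-4\right) + 2 = -20 + 2 = -18$)
$d = 211$ ($d = 193 - -18 = 193 + 18 = 211$)
$346083 + d = 346083 + 211 = 346294$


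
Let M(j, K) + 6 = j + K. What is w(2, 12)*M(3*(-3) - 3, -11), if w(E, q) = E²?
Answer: -116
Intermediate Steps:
M(j, K) = -6 + K + j (M(j, K) = -6 + (j + K) = -6 + (K + j) = -6 + K + j)
w(2, 12)*M(3*(-3) - 3, -11) = 2²*(-6 - 11 + (3*(-3) - 3)) = 4*(-6 - 11 + (-9 - 3)) = 4*(-6 - 11 - 12) = 4*(-29) = -116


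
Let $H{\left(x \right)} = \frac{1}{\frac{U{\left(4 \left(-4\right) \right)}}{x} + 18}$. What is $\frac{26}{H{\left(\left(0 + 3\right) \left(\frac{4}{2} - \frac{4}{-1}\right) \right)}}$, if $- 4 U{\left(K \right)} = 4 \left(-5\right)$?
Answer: $\frac{4277}{9} \approx 475.22$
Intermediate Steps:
$U{\left(K \right)} = 5$ ($U{\left(K \right)} = - \frac{4 \left(-5\right)}{4} = \left(- \frac{1}{4}\right) \left(-20\right) = 5$)
$H{\left(x \right)} = \frac{1}{18 + \frac{5}{x}}$ ($H{\left(x \right)} = \frac{1}{\frac{5}{x} + 18} = \frac{1}{18 + \frac{5}{x}}$)
$\frac{26}{H{\left(\left(0 + 3\right) \left(\frac{4}{2} - \frac{4}{-1}\right) \right)}} = \frac{26}{\left(0 + 3\right) \left(\frac{4}{2} - \frac{4}{-1}\right) \frac{1}{5 + 18 \left(0 + 3\right) \left(\frac{4}{2} - \frac{4}{-1}\right)}} = \frac{26}{3 \left(4 \cdot \frac{1}{2} - -4\right) \frac{1}{5 + 18 \cdot 3 \left(4 \cdot \frac{1}{2} - -4\right)}} = \frac{26}{3 \left(2 + 4\right) \frac{1}{5 + 18 \cdot 3 \left(2 + 4\right)}} = \frac{26}{3 \cdot 6 \frac{1}{5 + 18 \cdot 3 \cdot 6}} = \frac{26}{18 \frac{1}{5 + 18 \cdot 18}} = \frac{26}{18 \frac{1}{5 + 324}} = \frac{26}{18 \cdot \frac{1}{329}} = \frac{26}{\frac{18}{329}} = 26 \cdot \frac{329}{18} = \frac{4277}{9}$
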